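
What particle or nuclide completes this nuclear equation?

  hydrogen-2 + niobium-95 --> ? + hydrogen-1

Conserve mass number: 2 + 95 = A + 1, so A = 96.
Conserve atomic number: 1 + 41 = Z + 1, so Z = 41.
Z = 41 is niobium, so the species is niobium-96.

Nb-96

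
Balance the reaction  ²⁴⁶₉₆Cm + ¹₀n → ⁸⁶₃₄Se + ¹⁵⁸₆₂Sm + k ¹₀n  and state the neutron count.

Conserve mass number: 247 = 86 + 158 + k, so k = 247 − 244 = 3.
Check atomic number: 96 = 34 + 62 + 0 = 96. ✓

3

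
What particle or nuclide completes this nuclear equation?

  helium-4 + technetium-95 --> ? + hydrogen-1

Ru-98

Conserve mass number: 4 + 95 = A + 1, so A = 98.
Conserve atomic number: 2 + 43 = Z + 1, so Z = 44.
Z = 44 is ruthenium, so the species is ruthenium-98.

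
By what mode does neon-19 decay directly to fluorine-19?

ΔA = 19 − 19 = 0; ΔZ = 9 − 10 = -1.
A is unchanged and Z drops by 1 — a proton has become a neutron (β⁺ emission or electron capture).

beta-plus decay or electron capture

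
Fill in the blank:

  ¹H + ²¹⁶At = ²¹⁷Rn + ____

Conserve mass number: 1 + 216 = 217 + A, so A = 0.
Conserve atomic number: 1 + 85 = 86 + Z, so Z = 0.
A = 0 and Z = 0 is γ — a gamma ray.

gamma ray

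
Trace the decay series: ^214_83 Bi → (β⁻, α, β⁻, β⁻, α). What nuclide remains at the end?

Start: (A, Z) = (214, 83).
After β⁻: (214, 84).
After α: (210, 82).
After β⁻: (210, 83).
After β⁻: (210, 84).
After α: (206, 82).
Z = 82 is lead.

Pb-206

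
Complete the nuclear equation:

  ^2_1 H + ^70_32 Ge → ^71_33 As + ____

Conserve mass number: 2 + 70 = 71 + A, so A = 1.
Conserve atomic number: 1 + 32 = 33 + Z, so Z = 0.
A = 1 and Z = 0 is ^1_0 n — a neutron.

neutron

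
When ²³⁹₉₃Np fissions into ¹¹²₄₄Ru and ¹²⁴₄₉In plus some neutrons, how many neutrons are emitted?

3

Conserve mass number: 239 = 112 + 124 + k, so k = 239 − 236 = 3.
Check atomic number: 93 = 44 + 49 + 0 = 93. ✓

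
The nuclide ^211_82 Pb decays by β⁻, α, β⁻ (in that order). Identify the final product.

Start: (A, Z) = (211, 82).
After β⁻: (211, 83).
After α: (207, 81).
After β⁻: (207, 82).
Z = 82 is lead.

Pb-207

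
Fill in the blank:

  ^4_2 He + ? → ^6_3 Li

Conserve mass number: 4 + A = 6, so A = 2.
Conserve atomic number: 2 + Z = 3, so Z = 1.
A = 2 and Z = 1 is ^2_1 H — a deuteron.

deuteron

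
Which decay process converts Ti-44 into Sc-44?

beta-plus decay or electron capture

ΔA = 44 − 44 = 0; ΔZ = 21 − 22 = -1.
A is unchanged and Z drops by 1 — a proton has become a neutron (β⁺ emission or electron capture).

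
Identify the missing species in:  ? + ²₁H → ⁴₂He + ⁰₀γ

deuteron

Conserve mass number: A + 2 = 4 + 0, so A = 2.
Conserve atomic number: Z + 1 = 2 + 0, so Z = 1.
A = 2 and Z = 1 is ²₁H — a deuteron.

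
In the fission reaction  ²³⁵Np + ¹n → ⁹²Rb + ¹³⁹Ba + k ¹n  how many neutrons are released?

Conserve mass number: 236 = 92 + 139 + k, so k = 236 − 231 = 5.
Check atomic number: 93 = 37 + 56 + 0 = 93. ✓

5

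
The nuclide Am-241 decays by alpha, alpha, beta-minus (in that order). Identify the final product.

Start: (A, Z) = (241, 95).
After α: (237, 93).
After α: (233, 91).
After β⁻: (233, 92).
Z = 92 is uranium.

U-233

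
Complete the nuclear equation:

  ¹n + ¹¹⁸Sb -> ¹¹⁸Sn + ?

Conserve mass number: 1 + 118 = 118 + A, so A = 1.
Conserve atomic number: 0 + 51 = 50 + Z, so Z = 1.
A = 1 and Z = 1 is ¹H — a proton.

proton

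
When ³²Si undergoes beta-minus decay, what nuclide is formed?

Beta-minus decay: mass number changes by +0, atomic number by +1.
A: 32 = 32; Z: 14 + 1 = 15.
Z = 15 is phosphorus, so the daughter is ³²P.

P-32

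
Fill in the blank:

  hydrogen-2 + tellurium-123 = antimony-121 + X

Conserve mass number: 2 + 123 = 121 + A, so A = 4.
Conserve atomic number: 1 + 52 = 51 + Z, so Z = 2.
A = 4 and Z = 2 is helium-4 — an alpha particle.

alpha particle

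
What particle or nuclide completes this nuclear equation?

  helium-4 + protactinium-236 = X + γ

Np-240

Conserve mass number: 4 + 236 = A + 0, so A = 240.
Conserve atomic number: 2 + 91 = Z + 0, so Z = 93.
Z = 93 is neptunium, so the species is neptunium-240.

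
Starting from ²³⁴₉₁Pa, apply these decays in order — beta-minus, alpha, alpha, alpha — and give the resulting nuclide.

Rn-222

Start: (A, Z) = (234, 91).
After β⁻: (234, 92).
After α: (230, 90).
After α: (226, 88).
After α: (222, 86).
Z = 86 is radon.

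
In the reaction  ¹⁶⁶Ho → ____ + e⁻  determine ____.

Conserve mass number: 166 = A + 0, so A = 166.
Conserve atomic number: 67 = Z − 1, so Z = 68.
Z = 68 is erbium, so the species is ¹⁶⁶Er.

Er-166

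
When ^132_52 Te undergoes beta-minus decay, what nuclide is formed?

Beta-minus decay: mass number changes by +0, atomic number by +1.
A: 132 = 132; Z: 52 + 1 = 53.
Z = 53 is iodine, so the daughter is ^132_53 I.

I-132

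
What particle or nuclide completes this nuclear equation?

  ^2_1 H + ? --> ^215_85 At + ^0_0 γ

Po-213

Conserve mass number: 2 + A = 215 + 0, so A = 213.
Conserve atomic number: 1 + Z = 85 + 0, so Z = 84.
Z = 84 is polonium, so the species is ^213_84 Po.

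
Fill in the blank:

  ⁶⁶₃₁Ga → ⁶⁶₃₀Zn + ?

Conserve mass number: 66 = 66 + A, so A = 0.
Conserve atomic number: 31 = 30 + Z, so Z = 1.
A = 0 and Z = 1 is ⁰₁e — a positron.

positron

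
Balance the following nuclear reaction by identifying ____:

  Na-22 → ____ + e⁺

Conserve mass number: 22 = A + 0, so A = 22.
Conserve atomic number: 11 = Z + 1, so Z = 10.
Z = 10 is neon, so the species is Ne-22.

Ne-22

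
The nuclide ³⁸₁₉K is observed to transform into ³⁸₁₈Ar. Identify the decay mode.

ΔA = 38 − 38 = 0; ΔZ = 18 − 19 = -1.
A is unchanged and Z drops by 1 — a proton has become a neutron (β⁺ emission or electron capture).

beta-plus decay or electron capture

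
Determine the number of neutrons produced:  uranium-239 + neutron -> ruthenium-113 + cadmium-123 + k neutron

Conserve mass number: 240 = 113 + 123 + k, so k = 240 − 236 = 4.
Check atomic number: 92 = 44 + 48 + 0 = 92. ✓

4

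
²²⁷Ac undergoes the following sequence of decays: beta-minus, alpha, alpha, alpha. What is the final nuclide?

Start: (A, Z) = (227, 89).
After β⁻: (227, 90).
After α: (223, 88).
After α: (219, 86).
After α: (215, 84).
Z = 84 is polonium.

Po-215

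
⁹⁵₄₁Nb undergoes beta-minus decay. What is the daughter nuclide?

Mo-95

Beta-minus decay: mass number changes by +0, atomic number by +1.
A: 95 = 95; Z: 41 + 1 = 42.
Z = 42 is molybdenum, so the daughter is ⁹⁵₄₂Mo.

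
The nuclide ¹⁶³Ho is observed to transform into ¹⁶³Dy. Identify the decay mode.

beta-plus decay or electron capture

ΔA = 163 − 163 = 0; ΔZ = 66 − 67 = -1.
A is unchanged and Z drops by 1 — a proton has become a neutron (β⁺ emission or electron capture).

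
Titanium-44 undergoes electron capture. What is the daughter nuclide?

Electron capture: mass number changes by +0, atomic number by -1.
A: 44 = 44; Z: 22 − 1 = 21.
Z = 21 is scandium, so the daughter is scandium-44.

Sc-44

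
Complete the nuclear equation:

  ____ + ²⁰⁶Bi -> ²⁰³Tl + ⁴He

Conserve mass number: A + 206 = 203 + 4, so A = 1.
Conserve atomic number: Z + 83 = 81 + 2, so Z = 0.
A = 1 and Z = 0 is ¹n — a neutron.

neutron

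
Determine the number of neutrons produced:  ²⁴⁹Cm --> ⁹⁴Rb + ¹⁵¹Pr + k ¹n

4

Conserve mass number: 249 = 94 + 151 + k, so k = 249 − 245 = 4.
Check atomic number: 96 = 37 + 59 + 0 = 96. ✓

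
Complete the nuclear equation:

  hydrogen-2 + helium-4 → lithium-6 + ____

gamma ray

Conserve mass number: 2 + 4 = 6 + A, so A = 0.
Conserve atomic number: 1 + 2 = 3 + Z, so Z = 0.
A = 0 and Z = 0 is γ — a gamma ray.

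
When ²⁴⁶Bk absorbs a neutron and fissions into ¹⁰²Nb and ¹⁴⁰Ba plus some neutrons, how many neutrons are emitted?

Conserve mass number: 247 = 102 + 140 + k, so k = 247 − 242 = 5.
Check atomic number: 97 = 41 + 56 + 0 = 97. ✓

5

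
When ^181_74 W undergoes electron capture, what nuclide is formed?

Ta-181

Electron capture: mass number changes by +0, atomic number by -1.
A: 181 = 181; Z: 74 − 1 = 73.
Z = 73 is tantalum, so the daughter is ^181_73 Ta.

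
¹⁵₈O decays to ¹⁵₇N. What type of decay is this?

ΔA = 15 − 15 = 0; ΔZ = 7 − 8 = -1.
A is unchanged and Z drops by 1 — a proton has become a neutron (β⁺ emission or electron capture).

beta-plus decay or electron capture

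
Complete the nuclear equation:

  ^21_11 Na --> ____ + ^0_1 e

Ne-21

Conserve mass number: 21 = A + 0, so A = 21.
Conserve atomic number: 11 = Z + 1, so Z = 10.
Z = 10 is neon, so the species is ^21_10 Ne.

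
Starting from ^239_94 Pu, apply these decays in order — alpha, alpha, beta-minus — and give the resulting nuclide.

Pa-231

Start: (A, Z) = (239, 94).
After α: (235, 92).
After α: (231, 90).
After β⁻: (231, 91).
Z = 91 is protactinium.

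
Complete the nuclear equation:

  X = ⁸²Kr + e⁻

Br-82

Conserve mass number: A = 82 + 0, so A = 82.
Conserve atomic number: Z = 36 − 1, so Z = 35.
Z = 35 is bromine, so the species is ⁸²Br.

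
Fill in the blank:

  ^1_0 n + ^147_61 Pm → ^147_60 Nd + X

Conserve mass number: 1 + 147 = 147 + A, so A = 1.
Conserve atomic number: 0 + 61 = 60 + Z, so Z = 1.
A = 1 and Z = 1 is ^1_1 H — a proton.

proton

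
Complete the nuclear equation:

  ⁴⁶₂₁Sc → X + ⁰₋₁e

Ti-46

Conserve mass number: 46 = A + 0, so A = 46.
Conserve atomic number: 21 = Z − 1, so Z = 22.
Z = 22 is titanium, so the species is ⁴⁶₂₂Ti.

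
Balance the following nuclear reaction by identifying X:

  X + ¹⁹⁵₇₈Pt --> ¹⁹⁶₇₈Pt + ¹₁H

deuteron

Conserve mass number: A + 195 = 196 + 1, so A = 2.
Conserve atomic number: Z + 78 = 78 + 1, so Z = 1.
A = 2 and Z = 1 is ²₁H — a deuteron.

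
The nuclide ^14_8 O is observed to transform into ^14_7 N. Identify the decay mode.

beta-plus decay or electron capture

ΔA = 14 − 14 = 0; ΔZ = 7 − 8 = -1.
A is unchanged and Z drops by 1 — a proton has become a neutron (β⁺ emission or electron capture).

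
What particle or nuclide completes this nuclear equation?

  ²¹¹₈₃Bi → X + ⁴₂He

Conserve mass number: 211 = A + 4, so A = 207.
Conserve atomic number: 83 = Z + 2, so Z = 81.
Z = 81 is thallium, so the species is ²⁰⁷₈₁Tl.

Tl-207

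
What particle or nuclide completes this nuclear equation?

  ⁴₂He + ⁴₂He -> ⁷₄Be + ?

Conserve mass number: 4 + 4 = 7 + A, so A = 1.
Conserve atomic number: 2 + 2 = 4 + Z, so Z = 0.
A = 1 and Z = 0 is ¹₀n — a neutron.

neutron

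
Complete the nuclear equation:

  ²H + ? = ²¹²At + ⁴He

Conserve mass number: 2 + A = 212 + 4, so A = 214.
Conserve atomic number: 1 + Z = 85 + 2, so Z = 86.
Z = 86 is radon, so the species is ²¹⁴Rn.

Rn-214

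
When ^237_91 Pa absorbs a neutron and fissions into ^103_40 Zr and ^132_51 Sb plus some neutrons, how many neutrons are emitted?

3

Conserve mass number: 238 = 103 + 132 + k, so k = 238 − 235 = 3.
Check atomic number: 91 = 40 + 51 + 0 = 91. ✓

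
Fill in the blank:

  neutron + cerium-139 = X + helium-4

Conserve mass number: 1 + 139 = A + 4, so A = 136.
Conserve atomic number: 0 + 58 = Z + 2, so Z = 56.
Z = 56 is barium, so the species is barium-136.

Ba-136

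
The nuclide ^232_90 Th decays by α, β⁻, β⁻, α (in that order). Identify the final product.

Ra-224

Start: (A, Z) = (232, 90).
After α: (228, 88).
After β⁻: (228, 89).
After β⁻: (228, 90).
After α: (224, 88).
Z = 88 is radium.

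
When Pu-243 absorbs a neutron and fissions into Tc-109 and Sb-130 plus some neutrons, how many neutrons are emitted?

Conserve mass number: 244 = 109 + 130 + k, so k = 244 − 239 = 5.
Check atomic number: 94 = 43 + 51 + 0 = 94. ✓

5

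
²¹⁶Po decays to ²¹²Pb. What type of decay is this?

alpha decay

ΔA = 212 − 216 = -4; ΔZ = 82 − 84 = -2.
A drops by 4 and Z drops by 2 — the signature of alpha emission.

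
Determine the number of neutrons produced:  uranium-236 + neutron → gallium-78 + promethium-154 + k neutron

5

Conserve mass number: 237 = 78 + 154 + k, so k = 237 − 232 = 5.
Check atomic number: 92 = 31 + 61 + 0 = 92. ✓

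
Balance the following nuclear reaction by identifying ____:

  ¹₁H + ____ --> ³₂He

deuteron

Conserve mass number: 1 + A = 3, so A = 2.
Conserve atomic number: 1 + Z = 2, so Z = 1.
A = 2 and Z = 1 is ²₁H — a deuteron.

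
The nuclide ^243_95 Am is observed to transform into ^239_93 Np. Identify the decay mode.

ΔA = 239 − 243 = -4; ΔZ = 93 − 95 = -2.
A drops by 4 and Z drops by 2 — the signature of alpha emission.

alpha decay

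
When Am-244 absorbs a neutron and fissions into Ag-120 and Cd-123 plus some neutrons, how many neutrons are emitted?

Conserve mass number: 245 = 120 + 123 + k, so k = 245 − 243 = 2.
Check atomic number: 95 = 47 + 48 + 0 = 95. ✓

2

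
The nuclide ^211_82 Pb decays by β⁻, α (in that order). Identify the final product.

Start: (A, Z) = (211, 82).
After β⁻: (211, 83).
After α: (207, 81).
Z = 81 is thallium.

Tl-207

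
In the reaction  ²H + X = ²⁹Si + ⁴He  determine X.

P-31

Conserve mass number: 2 + A = 29 + 4, so A = 31.
Conserve atomic number: 1 + Z = 14 + 2, so Z = 15.
Z = 15 is phosphorus, so the species is ³¹P.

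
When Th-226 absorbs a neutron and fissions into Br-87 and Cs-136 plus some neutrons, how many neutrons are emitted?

Conserve mass number: 227 = 87 + 136 + k, so k = 227 − 223 = 4.
Check atomic number: 90 = 35 + 55 + 0 = 90. ✓

4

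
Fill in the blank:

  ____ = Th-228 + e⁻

Conserve mass number: A = 228 + 0, so A = 228.
Conserve atomic number: Z = 90 − 1, so Z = 89.
Z = 89 is actinium, so the species is Ac-228.

Ac-228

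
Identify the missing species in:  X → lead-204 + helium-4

Po-208

Conserve mass number: A = 204 + 4, so A = 208.
Conserve atomic number: Z = 82 + 2, so Z = 84.
Z = 84 is polonium, so the species is polonium-208.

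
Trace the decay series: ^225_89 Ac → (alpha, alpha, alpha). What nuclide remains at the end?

Start: (A, Z) = (225, 89).
After α: (221, 87).
After α: (217, 85).
After α: (213, 83).
Z = 83 is bismuth.

Bi-213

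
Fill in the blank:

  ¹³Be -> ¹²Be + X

neutron

Conserve mass number: 13 = 12 + A, so A = 1.
Conserve atomic number: 4 = 4 + Z, so Z = 0.
A = 1 and Z = 0 is ¹n — a neutron.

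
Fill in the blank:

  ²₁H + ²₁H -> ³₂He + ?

neutron

Conserve mass number: 2 + 2 = 3 + A, so A = 1.
Conserve atomic number: 1 + 1 = 2 + Z, so Z = 0.
A = 1 and Z = 0 is ¹₀n — a neutron.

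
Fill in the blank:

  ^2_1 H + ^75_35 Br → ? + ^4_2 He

Se-73

Conserve mass number: 2 + 75 = A + 4, so A = 73.
Conserve atomic number: 1 + 35 = Z + 2, so Z = 34.
Z = 34 is selenium, so the species is ^73_34 Se.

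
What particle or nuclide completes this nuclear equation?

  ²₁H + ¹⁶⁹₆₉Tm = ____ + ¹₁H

Tm-170

Conserve mass number: 2 + 169 = A + 1, so A = 170.
Conserve atomic number: 1 + 69 = Z + 1, so Z = 69.
Z = 69 is thulium, so the species is ¹⁷⁰₆₉Tm.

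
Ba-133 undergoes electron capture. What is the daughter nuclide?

Electron capture: mass number changes by +0, atomic number by -1.
A: 133 = 133; Z: 56 − 1 = 55.
Z = 55 is caesium, so the daughter is Cs-133.

Cs-133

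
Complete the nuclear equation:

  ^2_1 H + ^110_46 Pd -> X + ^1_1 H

Pd-111

Conserve mass number: 2 + 110 = A + 1, so A = 111.
Conserve atomic number: 1 + 46 = Z + 1, so Z = 46.
Z = 46 is palladium, so the species is ^111_46 Pd.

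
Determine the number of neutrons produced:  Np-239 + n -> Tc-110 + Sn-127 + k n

Conserve mass number: 240 = 110 + 127 + k, so k = 240 − 237 = 3.
Check atomic number: 93 = 43 + 50 + 0 = 93. ✓

3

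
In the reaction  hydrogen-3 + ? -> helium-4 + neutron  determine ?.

deuteron

Conserve mass number: 3 + A = 4 + 1, so A = 2.
Conserve atomic number: 1 + Z = 2 + 0, so Z = 1.
A = 2 and Z = 1 is hydrogen-2 — a deuteron.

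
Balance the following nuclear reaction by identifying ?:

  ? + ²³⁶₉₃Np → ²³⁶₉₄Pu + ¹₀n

Conserve mass number: A + 236 = 236 + 1, so A = 1.
Conserve atomic number: Z + 93 = 94 + 0, so Z = 1.
A = 1 and Z = 1 is ¹₁H — a proton.

proton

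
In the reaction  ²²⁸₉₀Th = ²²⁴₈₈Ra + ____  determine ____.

Conserve mass number: 228 = 224 + A, so A = 4.
Conserve atomic number: 90 = 88 + Z, so Z = 2.
A = 4 and Z = 2 is ⁴₂He — an alpha particle.

alpha particle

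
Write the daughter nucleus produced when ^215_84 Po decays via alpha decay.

Pb-211

Alpha decay: mass number changes by -4, atomic number by -2.
A: 215 − 4 = 211; Z: 84 − 2 = 82.
Z = 82 is lead, so the daughter is ^211_82 Pb.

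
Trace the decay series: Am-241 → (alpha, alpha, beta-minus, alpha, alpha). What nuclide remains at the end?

Ra-225

Start: (A, Z) = (241, 95).
After α: (237, 93).
After α: (233, 91).
After β⁻: (233, 92).
After α: (229, 90).
After α: (225, 88).
Z = 88 is radium.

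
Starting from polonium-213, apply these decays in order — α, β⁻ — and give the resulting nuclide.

Start: (A, Z) = (213, 84).
After α: (209, 82).
After β⁻: (209, 83).
Z = 83 is bismuth.

Bi-209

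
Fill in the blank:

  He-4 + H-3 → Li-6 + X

Conserve mass number: 4 + 3 = 6 + A, so A = 1.
Conserve atomic number: 2 + 1 = 3 + Z, so Z = 0.
A = 1 and Z = 0 is n — a neutron.

neutron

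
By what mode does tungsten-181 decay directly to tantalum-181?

ΔA = 181 − 181 = 0; ΔZ = 73 − 74 = -1.
A is unchanged and Z drops by 1 — a proton has become a neutron (β⁺ emission or electron capture).

beta-plus decay or electron capture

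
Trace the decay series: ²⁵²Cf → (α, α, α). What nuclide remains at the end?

U-240

Start: (A, Z) = (252, 98).
After α: (248, 96).
After α: (244, 94).
After α: (240, 92).
Z = 92 is uranium.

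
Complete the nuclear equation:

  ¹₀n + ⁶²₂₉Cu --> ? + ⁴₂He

Co-59

Conserve mass number: 1 + 62 = A + 4, so A = 59.
Conserve atomic number: 0 + 29 = Z + 2, so Z = 27.
Z = 27 is cobalt, so the species is ⁵⁹₂₇Co.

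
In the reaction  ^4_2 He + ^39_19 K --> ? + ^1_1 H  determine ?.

Conserve mass number: 4 + 39 = A + 1, so A = 42.
Conserve atomic number: 2 + 19 = Z + 1, so Z = 20.
Z = 20 is calcium, so the species is ^42_20 Ca.

Ca-42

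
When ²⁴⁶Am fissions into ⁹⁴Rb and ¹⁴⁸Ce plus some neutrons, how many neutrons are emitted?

4

Conserve mass number: 246 = 94 + 148 + k, so k = 246 − 242 = 4.
Check atomic number: 95 = 37 + 58 + 0 = 95. ✓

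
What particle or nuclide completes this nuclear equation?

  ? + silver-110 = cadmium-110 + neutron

Conserve mass number: A + 110 = 110 + 1, so A = 1.
Conserve atomic number: Z + 47 = 48 + 0, so Z = 1.
A = 1 and Z = 1 is hydrogen-1 — a proton.

proton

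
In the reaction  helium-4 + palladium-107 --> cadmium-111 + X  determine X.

gamma ray

Conserve mass number: 4 + 107 = 111 + A, so A = 0.
Conserve atomic number: 2 + 46 = 48 + Z, so Z = 0.
A = 0 and Z = 0 is γ — a gamma ray.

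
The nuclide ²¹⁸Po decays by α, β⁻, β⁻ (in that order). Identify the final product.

Start: (A, Z) = (218, 84).
After α: (214, 82).
After β⁻: (214, 83).
After β⁻: (214, 84).
Z = 84 is polonium.

Po-214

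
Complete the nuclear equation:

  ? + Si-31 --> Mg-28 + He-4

neutron

Conserve mass number: A + 31 = 28 + 4, so A = 1.
Conserve atomic number: Z + 14 = 12 + 2, so Z = 0.
A = 1 and Z = 0 is n — a neutron.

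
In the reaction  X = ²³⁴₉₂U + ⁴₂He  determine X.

Conserve mass number: A = 234 + 4, so A = 238.
Conserve atomic number: Z = 92 + 2, so Z = 94.
Z = 94 is plutonium, so the species is ²³⁸₉₄Pu.

Pu-238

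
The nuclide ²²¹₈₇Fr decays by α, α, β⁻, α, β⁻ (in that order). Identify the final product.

Start: (A, Z) = (221, 87).
After α: (217, 85).
After α: (213, 83).
After β⁻: (213, 84).
After α: (209, 82).
After β⁻: (209, 83).
Z = 83 is bismuth.

Bi-209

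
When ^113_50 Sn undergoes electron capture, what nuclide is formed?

In-113

Electron capture: mass number changes by +0, atomic number by -1.
A: 113 = 113; Z: 50 − 1 = 49.
Z = 49 is indium, so the daughter is ^113_49 In.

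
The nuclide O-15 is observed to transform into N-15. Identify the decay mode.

beta-plus decay or electron capture

ΔA = 15 − 15 = 0; ΔZ = 7 − 8 = -1.
A is unchanged and Z drops by 1 — a proton has become a neutron (β⁺ emission or electron capture).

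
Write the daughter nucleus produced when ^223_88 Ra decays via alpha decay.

Rn-219

Alpha decay: mass number changes by -4, atomic number by -2.
A: 223 − 4 = 219; Z: 88 − 2 = 86.
Z = 86 is radon, so the daughter is ^219_86 Rn.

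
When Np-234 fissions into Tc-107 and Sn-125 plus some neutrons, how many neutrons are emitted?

Conserve mass number: 234 = 107 + 125 + k, so k = 234 − 232 = 2.
Check atomic number: 93 = 43 + 50 + 0 = 93. ✓

2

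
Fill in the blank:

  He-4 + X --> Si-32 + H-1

Conserve mass number: 4 + A = 32 + 1, so A = 29.
Conserve atomic number: 2 + Z = 14 + 1, so Z = 13.
Z = 13 is aluminium, so the species is Al-29.

Al-29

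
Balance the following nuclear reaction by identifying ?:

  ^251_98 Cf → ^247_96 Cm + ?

Conserve mass number: 251 = 247 + A, so A = 4.
Conserve atomic number: 98 = 96 + Z, so Z = 2.
A = 4 and Z = 2 is ^4_2 He — an alpha particle.

alpha particle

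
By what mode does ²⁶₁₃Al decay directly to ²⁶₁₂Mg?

beta-plus decay or electron capture

ΔA = 26 − 26 = 0; ΔZ = 12 − 13 = -1.
A is unchanged and Z drops by 1 — a proton has become a neutron (β⁺ emission or electron capture).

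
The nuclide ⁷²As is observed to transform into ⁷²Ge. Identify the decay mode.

beta-plus decay or electron capture

ΔA = 72 − 72 = 0; ΔZ = 32 − 33 = -1.
A is unchanged and Z drops by 1 — a proton has become a neutron (β⁺ emission or electron capture).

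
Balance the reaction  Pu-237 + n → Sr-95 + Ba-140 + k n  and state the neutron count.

3

Conserve mass number: 238 = 95 + 140 + k, so k = 238 − 235 = 3.
Check atomic number: 94 = 38 + 56 + 0 = 94. ✓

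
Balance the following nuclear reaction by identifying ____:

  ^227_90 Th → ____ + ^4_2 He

Conserve mass number: 227 = A + 4, so A = 223.
Conserve atomic number: 90 = Z + 2, so Z = 88.
Z = 88 is radium, so the species is ^223_88 Ra.

Ra-223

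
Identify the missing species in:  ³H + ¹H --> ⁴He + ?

gamma ray

Conserve mass number: 3 + 1 = 4 + A, so A = 0.
Conserve atomic number: 1 + 1 = 2 + Z, so Z = 0.
A = 0 and Z = 0 is γ — a gamma ray.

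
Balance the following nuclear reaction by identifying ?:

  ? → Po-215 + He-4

Conserve mass number: A = 215 + 4, so A = 219.
Conserve atomic number: Z = 84 + 2, so Z = 86.
Z = 86 is radon, so the species is Rn-219.

Rn-219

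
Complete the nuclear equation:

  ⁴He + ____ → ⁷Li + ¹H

Conserve mass number: 4 + A = 7 + 1, so A = 4.
Conserve atomic number: 2 + Z = 3 + 1, so Z = 2.
A = 4 and Z = 2 is ⁴He — an alpha particle.

alpha particle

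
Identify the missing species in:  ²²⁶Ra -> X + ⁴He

Conserve mass number: 226 = A + 4, so A = 222.
Conserve atomic number: 88 = Z + 2, so Z = 86.
Z = 86 is radon, so the species is ²²²Rn.

Rn-222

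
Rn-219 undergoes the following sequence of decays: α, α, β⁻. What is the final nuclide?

Start: (A, Z) = (219, 86).
After α: (215, 84).
After α: (211, 82).
After β⁻: (211, 83).
Z = 83 is bismuth.

Bi-211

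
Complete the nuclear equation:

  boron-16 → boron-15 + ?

Conserve mass number: 16 = 15 + A, so A = 1.
Conserve atomic number: 5 = 5 + Z, so Z = 0.
A = 1 and Z = 0 is neutron — a neutron.

neutron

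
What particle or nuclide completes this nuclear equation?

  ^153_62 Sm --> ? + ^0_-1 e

Eu-153

Conserve mass number: 153 = A + 0, so A = 153.
Conserve atomic number: 62 = Z − 1, so Z = 63.
Z = 63 is europium, so the species is ^153_63 Eu.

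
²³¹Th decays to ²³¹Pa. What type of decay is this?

beta-minus decay

ΔA = 231 − 231 = 0; ΔZ = 91 − 90 = +1.
A is unchanged and Z rises by 1 — a neutron has become a proton (β⁻ decay).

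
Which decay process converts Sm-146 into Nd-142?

ΔA = 142 − 146 = -4; ΔZ = 60 − 62 = -2.
A drops by 4 and Z drops by 2 — the signature of alpha emission.

alpha decay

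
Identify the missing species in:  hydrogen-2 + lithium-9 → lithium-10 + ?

proton

Conserve mass number: 2 + 9 = 10 + A, so A = 1.
Conserve atomic number: 1 + 3 = 3 + Z, so Z = 1.
A = 1 and Z = 1 is hydrogen-1 — a proton.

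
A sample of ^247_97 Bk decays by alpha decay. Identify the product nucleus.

Alpha decay: mass number changes by -4, atomic number by -2.
A: 247 − 4 = 243; Z: 97 − 2 = 95.
Z = 95 is americium, so the daughter is ^243_95 Am.

Am-243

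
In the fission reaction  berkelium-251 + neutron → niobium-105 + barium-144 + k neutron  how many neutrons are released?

3

Conserve mass number: 252 = 105 + 144 + k, so k = 252 − 249 = 3.
Check atomic number: 97 = 41 + 56 + 0 = 97. ✓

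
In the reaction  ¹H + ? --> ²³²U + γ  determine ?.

Conserve mass number: 1 + A = 232 + 0, so A = 231.
Conserve atomic number: 1 + Z = 92 + 0, so Z = 91.
Z = 91 is protactinium, so the species is ²³¹Pa.

Pa-231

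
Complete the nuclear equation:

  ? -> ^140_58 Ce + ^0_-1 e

La-140

Conserve mass number: A = 140 + 0, so A = 140.
Conserve atomic number: Z = 58 − 1, so Z = 57.
Z = 57 is lanthanum, so the species is ^140_57 La.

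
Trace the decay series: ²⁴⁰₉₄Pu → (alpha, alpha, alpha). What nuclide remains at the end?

Ra-228

Start: (A, Z) = (240, 94).
After α: (236, 92).
After α: (232, 90).
After α: (228, 88).
Z = 88 is radium.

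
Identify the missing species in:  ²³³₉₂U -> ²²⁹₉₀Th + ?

alpha particle

Conserve mass number: 233 = 229 + A, so A = 4.
Conserve atomic number: 92 = 90 + Z, so Z = 2.
A = 4 and Z = 2 is ⁴₂He — an alpha particle.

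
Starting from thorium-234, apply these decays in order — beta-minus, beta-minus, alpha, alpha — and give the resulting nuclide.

Ra-226

Start: (A, Z) = (234, 90).
After β⁻: (234, 91).
After β⁻: (234, 92).
After α: (230, 90).
After α: (226, 88).
Z = 88 is radium.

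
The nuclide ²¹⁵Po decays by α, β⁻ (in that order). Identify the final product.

Bi-211

Start: (A, Z) = (215, 84).
After α: (211, 82).
After β⁻: (211, 83).
Z = 83 is bismuth.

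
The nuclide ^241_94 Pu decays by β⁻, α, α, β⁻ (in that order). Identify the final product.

Start: (A, Z) = (241, 94).
After β⁻: (241, 95).
After α: (237, 93).
After α: (233, 91).
After β⁻: (233, 92).
Z = 92 is uranium.

U-233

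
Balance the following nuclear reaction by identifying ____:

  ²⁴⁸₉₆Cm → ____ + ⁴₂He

Conserve mass number: 248 = A + 4, so A = 244.
Conserve atomic number: 96 = Z + 2, so Z = 94.
Z = 94 is plutonium, so the species is ²⁴⁴₉₄Pu.

Pu-244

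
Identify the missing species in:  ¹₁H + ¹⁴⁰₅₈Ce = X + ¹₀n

Pr-140

Conserve mass number: 1 + 140 = A + 1, so A = 140.
Conserve atomic number: 1 + 58 = Z + 0, so Z = 59.
Z = 59 is praseodymium, so the species is ¹⁴⁰₅₉Pr.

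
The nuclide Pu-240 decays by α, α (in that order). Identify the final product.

Start: (A, Z) = (240, 94).
After α: (236, 92).
After α: (232, 90).
Z = 90 is thorium.

Th-232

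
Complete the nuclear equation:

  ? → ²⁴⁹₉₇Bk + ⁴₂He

Es-253

Conserve mass number: A = 249 + 4, so A = 253.
Conserve atomic number: Z = 97 + 2, so Z = 99.
Z = 99 is einsteinium, so the species is ²⁵³₉₉Es.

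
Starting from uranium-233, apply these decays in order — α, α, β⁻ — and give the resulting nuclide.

Ac-225

Start: (A, Z) = (233, 92).
After α: (229, 90).
After α: (225, 88).
After β⁻: (225, 89).
Z = 89 is actinium.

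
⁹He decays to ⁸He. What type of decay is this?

neutron emission

ΔA = 8 − 9 = -1; ΔZ = 2 − 2 = +0.
A drops by 1 with Z unchanged — a neutron was emitted.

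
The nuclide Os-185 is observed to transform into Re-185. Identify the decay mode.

ΔA = 185 − 185 = 0; ΔZ = 75 − 76 = -1.
A is unchanged and Z drops by 1 — a proton has become a neutron (β⁺ emission or electron capture).

beta-plus decay or electron capture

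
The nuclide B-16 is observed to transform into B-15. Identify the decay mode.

ΔA = 15 − 16 = -1; ΔZ = 5 − 5 = +0.
A drops by 1 with Z unchanged — a neutron was emitted.

neutron emission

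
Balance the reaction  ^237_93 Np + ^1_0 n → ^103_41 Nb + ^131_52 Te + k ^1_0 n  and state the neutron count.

4

Conserve mass number: 238 = 103 + 131 + k, so k = 238 − 234 = 4.
Check atomic number: 93 = 41 + 52 + 0 = 93. ✓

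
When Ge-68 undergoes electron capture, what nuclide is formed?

Electron capture: mass number changes by +0, atomic number by -1.
A: 68 = 68; Z: 32 − 1 = 31.
Z = 31 is gallium, so the daughter is Ga-68.

Ga-68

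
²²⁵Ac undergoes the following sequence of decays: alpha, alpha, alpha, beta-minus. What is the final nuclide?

Start: (A, Z) = (225, 89).
After α: (221, 87).
After α: (217, 85).
After α: (213, 83).
After β⁻: (213, 84).
Z = 84 is polonium.

Po-213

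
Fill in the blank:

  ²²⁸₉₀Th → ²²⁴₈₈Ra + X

Conserve mass number: 228 = 224 + A, so A = 4.
Conserve atomic number: 90 = 88 + Z, so Z = 2.
A = 4 and Z = 2 is ⁴₂He — an alpha particle.

alpha particle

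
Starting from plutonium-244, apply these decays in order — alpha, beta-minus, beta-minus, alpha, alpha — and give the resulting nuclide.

Th-232

Start: (A, Z) = (244, 94).
After α: (240, 92).
After β⁻: (240, 93).
After β⁻: (240, 94).
After α: (236, 92).
After α: (232, 90).
Z = 90 is thorium.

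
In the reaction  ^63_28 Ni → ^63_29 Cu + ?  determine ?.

beta-minus particle

Conserve mass number: 63 = 63 + A, so A = 0.
Conserve atomic number: 28 = 29 + Z, so Z = -1.
A = 0 and Z = -1 is ^0_-1 e — a beta-minus particle.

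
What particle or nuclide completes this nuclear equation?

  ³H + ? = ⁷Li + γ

alpha particle

Conserve mass number: 3 + A = 7 + 0, so A = 4.
Conserve atomic number: 1 + Z = 3 + 0, so Z = 2.
A = 4 and Z = 2 is ⁴He — an alpha particle.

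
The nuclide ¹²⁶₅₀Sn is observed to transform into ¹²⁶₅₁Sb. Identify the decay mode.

ΔA = 126 − 126 = 0; ΔZ = 51 − 50 = +1.
A is unchanged and Z rises by 1 — a neutron has become a proton (β⁻ decay).

beta-minus decay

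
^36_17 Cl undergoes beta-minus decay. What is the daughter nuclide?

Ar-36

Beta-minus decay: mass number changes by +0, atomic number by +1.
A: 36 = 36; Z: 17 + 1 = 18.
Z = 18 is argon, so the daughter is ^36_18 Ar.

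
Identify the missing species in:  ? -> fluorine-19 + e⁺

Conserve mass number: A = 19 + 0, so A = 19.
Conserve atomic number: Z = 9 + 1, so Z = 10.
Z = 10 is neon, so the species is neon-19.

Ne-19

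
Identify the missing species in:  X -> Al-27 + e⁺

Si-27

Conserve mass number: A = 27 + 0, so A = 27.
Conserve atomic number: Z = 13 + 1, so Z = 14.
Z = 14 is silicon, so the species is Si-27.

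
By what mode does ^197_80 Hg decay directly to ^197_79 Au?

ΔA = 197 − 197 = 0; ΔZ = 79 − 80 = -1.
A is unchanged and Z drops by 1 — a proton has become a neutron (β⁺ emission or electron capture).

beta-plus decay or electron capture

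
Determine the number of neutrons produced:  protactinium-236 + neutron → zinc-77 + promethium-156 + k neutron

4

Conserve mass number: 237 = 77 + 156 + k, so k = 237 − 233 = 4.
Check atomic number: 91 = 30 + 61 + 0 = 91. ✓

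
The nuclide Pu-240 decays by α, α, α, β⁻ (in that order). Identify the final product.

Ac-228

Start: (A, Z) = (240, 94).
After α: (236, 92).
After α: (232, 90).
After α: (228, 88).
After β⁻: (228, 89).
Z = 89 is actinium.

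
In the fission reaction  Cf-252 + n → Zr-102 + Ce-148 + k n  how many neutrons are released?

Conserve mass number: 253 = 102 + 148 + k, so k = 253 − 250 = 3.
Check atomic number: 98 = 40 + 58 + 0 = 98. ✓

3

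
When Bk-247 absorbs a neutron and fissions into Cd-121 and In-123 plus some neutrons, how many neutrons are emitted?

4

Conserve mass number: 248 = 121 + 123 + k, so k = 248 − 244 = 4.
Check atomic number: 97 = 48 + 49 + 0 = 97. ✓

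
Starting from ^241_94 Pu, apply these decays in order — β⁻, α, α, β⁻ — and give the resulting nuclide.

Start: (A, Z) = (241, 94).
After β⁻: (241, 95).
After α: (237, 93).
After α: (233, 91).
After β⁻: (233, 92).
Z = 92 is uranium.

U-233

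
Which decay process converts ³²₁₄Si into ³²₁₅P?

beta-minus decay

ΔA = 32 − 32 = 0; ΔZ = 15 − 14 = +1.
A is unchanged and Z rises by 1 — a neutron has become a proton (β⁻ decay).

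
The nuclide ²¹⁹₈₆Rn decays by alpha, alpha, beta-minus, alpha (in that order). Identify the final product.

Tl-207

Start: (A, Z) = (219, 86).
After α: (215, 84).
After α: (211, 82).
After β⁻: (211, 83).
After α: (207, 81).
Z = 81 is thallium.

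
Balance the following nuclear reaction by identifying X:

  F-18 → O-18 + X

Conserve mass number: 18 = 18 + A, so A = 0.
Conserve atomic number: 9 = 8 + Z, so Z = 1.
A = 0 and Z = 1 is e⁺ — a positron.

positron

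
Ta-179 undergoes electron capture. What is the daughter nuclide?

Hf-179

Electron capture: mass number changes by +0, atomic number by -1.
A: 179 = 179; Z: 73 − 1 = 72.
Z = 72 is hafnium, so the daughter is Hf-179.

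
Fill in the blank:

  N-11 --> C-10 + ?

Conserve mass number: 11 = 10 + A, so A = 1.
Conserve atomic number: 7 = 6 + Z, so Z = 1.
A = 1 and Z = 1 is H-1 — a proton.

proton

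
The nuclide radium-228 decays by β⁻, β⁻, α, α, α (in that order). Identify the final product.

Start: (A, Z) = (228, 88).
After β⁻: (228, 89).
After β⁻: (228, 90).
After α: (224, 88).
After α: (220, 86).
After α: (216, 84).
Z = 84 is polonium.

Po-216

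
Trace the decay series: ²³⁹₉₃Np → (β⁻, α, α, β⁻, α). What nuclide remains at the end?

Start: (A, Z) = (239, 93).
After β⁻: (239, 94).
After α: (235, 92).
After α: (231, 90).
After β⁻: (231, 91).
After α: (227, 89).
Z = 89 is actinium.

Ac-227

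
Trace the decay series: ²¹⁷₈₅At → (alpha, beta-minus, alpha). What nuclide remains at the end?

Pb-209

Start: (A, Z) = (217, 85).
After α: (213, 83).
After β⁻: (213, 84).
After α: (209, 82).
Z = 82 is lead.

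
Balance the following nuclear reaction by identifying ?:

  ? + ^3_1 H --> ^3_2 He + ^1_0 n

Conserve mass number: A + 3 = 3 + 1, so A = 1.
Conserve atomic number: Z + 1 = 2 + 0, so Z = 1.
A = 1 and Z = 1 is ^1_1 H — a proton.

proton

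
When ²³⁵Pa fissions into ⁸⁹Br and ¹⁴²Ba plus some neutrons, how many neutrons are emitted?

4

Conserve mass number: 235 = 89 + 142 + k, so k = 235 − 231 = 4.
Check atomic number: 91 = 35 + 56 + 0 = 91. ✓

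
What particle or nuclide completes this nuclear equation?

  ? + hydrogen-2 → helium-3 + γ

Conserve mass number: A + 2 = 3 + 0, so A = 1.
Conserve atomic number: Z + 1 = 2 + 0, so Z = 1.
A = 1 and Z = 1 is hydrogen-1 — a proton.

proton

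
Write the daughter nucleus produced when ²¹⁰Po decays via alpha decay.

Pb-206

Alpha decay: mass number changes by -4, atomic number by -2.
A: 210 − 4 = 206; Z: 84 − 2 = 82.
Z = 82 is lead, so the daughter is ²⁰⁶Pb.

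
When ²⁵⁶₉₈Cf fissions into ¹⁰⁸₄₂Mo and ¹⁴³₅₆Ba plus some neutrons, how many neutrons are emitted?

5

Conserve mass number: 256 = 108 + 143 + k, so k = 256 − 251 = 5.
Check atomic number: 98 = 42 + 56 + 0 = 98. ✓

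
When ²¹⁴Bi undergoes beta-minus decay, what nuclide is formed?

Po-214

Beta-minus decay: mass number changes by +0, atomic number by +1.
A: 214 = 214; Z: 83 + 1 = 84.
Z = 84 is polonium, so the daughter is ²¹⁴Po.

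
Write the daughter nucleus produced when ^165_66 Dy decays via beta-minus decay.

Ho-165

Beta-minus decay: mass number changes by +0, atomic number by +1.
A: 165 = 165; Z: 66 + 1 = 67.
Z = 67 is holmium, so the daughter is ^165_67 Ho.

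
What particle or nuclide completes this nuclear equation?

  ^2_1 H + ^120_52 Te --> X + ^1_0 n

Conserve mass number: 2 + 120 = A + 1, so A = 121.
Conserve atomic number: 1 + 52 = Z + 0, so Z = 53.
Z = 53 is iodine, so the species is ^121_53 I.

I-121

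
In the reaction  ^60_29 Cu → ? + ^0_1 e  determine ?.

Ni-60

Conserve mass number: 60 = A + 0, so A = 60.
Conserve atomic number: 29 = Z + 1, so Z = 28.
Z = 28 is nickel, so the species is ^60_28 Ni.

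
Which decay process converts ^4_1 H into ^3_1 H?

neutron emission

ΔA = 3 − 4 = -1; ΔZ = 1 − 1 = +0.
A drops by 1 with Z unchanged — a neutron was emitted.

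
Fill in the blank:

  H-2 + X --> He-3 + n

deuteron

Conserve mass number: 2 + A = 3 + 1, so A = 2.
Conserve atomic number: 1 + Z = 2 + 0, so Z = 1.
A = 2 and Z = 1 is H-2 — a deuteron.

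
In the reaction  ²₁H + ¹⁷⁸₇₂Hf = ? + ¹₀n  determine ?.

Ta-179

Conserve mass number: 2 + 178 = A + 1, so A = 179.
Conserve atomic number: 1 + 72 = Z + 0, so Z = 73.
Z = 73 is tantalum, so the species is ¹⁷⁹₇₃Ta.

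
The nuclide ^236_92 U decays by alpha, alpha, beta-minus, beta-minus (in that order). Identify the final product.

Th-228

Start: (A, Z) = (236, 92).
After α: (232, 90).
After α: (228, 88).
After β⁻: (228, 89).
After β⁻: (228, 90).
Z = 90 is thorium.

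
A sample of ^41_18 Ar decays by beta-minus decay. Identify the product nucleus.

Beta-minus decay: mass number changes by +0, atomic number by +1.
A: 41 = 41; Z: 18 + 1 = 19.
Z = 19 is potassium, so the daughter is ^41_19 K.

K-41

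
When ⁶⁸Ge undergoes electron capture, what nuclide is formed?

Ga-68

Electron capture: mass number changes by +0, atomic number by -1.
A: 68 = 68; Z: 32 − 1 = 31.
Z = 31 is gallium, so the daughter is ⁶⁸Ga.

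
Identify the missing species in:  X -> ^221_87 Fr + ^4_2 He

Ac-225

Conserve mass number: A = 221 + 4, so A = 225.
Conserve atomic number: Z = 87 + 2, so Z = 89.
Z = 89 is actinium, so the species is ^225_89 Ac.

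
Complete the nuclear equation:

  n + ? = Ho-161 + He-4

Conserve mass number: 1 + A = 161 + 4, so A = 164.
Conserve atomic number: 0 + Z = 67 + 2, so Z = 69.
Z = 69 is thulium, so the species is Tm-164.

Tm-164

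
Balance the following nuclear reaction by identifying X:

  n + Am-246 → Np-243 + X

Conserve mass number: 1 + 246 = 243 + A, so A = 4.
Conserve atomic number: 0 + 95 = 93 + Z, so Z = 2.
A = 4 and Z = 2 is He-4 — an alpha particle.

alpha particle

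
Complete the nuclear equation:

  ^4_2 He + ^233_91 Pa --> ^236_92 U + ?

proton

Conserve mass number: 4 + 233 = 236 + A, so A = 1.
Conserve atomic number: 2 + 91 = 92 + Z, so Z = 1.
A = 1 and Z = 1 is ^1_1 H — a proton.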